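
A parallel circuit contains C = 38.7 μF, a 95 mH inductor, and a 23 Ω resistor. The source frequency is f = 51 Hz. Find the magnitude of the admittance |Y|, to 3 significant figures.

ω = 2πf = 320.4 rad/s
X_L = ωL = 30.4 Ω
X_C = 1/(ωC) = 80.6 Ω
Parallel: admittances add. Y = 1/R + 1/(jωL) + jωC
Y = (0.0435 − j0.0204) S
|Y| = 0.0480 S → |Z| = 1/|Y| = 20.8 Ω, ∠Z = −∠Y = 25.2°

48.0 mS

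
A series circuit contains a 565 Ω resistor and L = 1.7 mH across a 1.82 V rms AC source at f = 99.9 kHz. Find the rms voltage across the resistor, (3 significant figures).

0.852 V

ω = 2πf = 627700 rad/s
X_L = ωL = 1070 Ω
Z = 565 + j1070 Ω
|Z| = √(565² + 1070²) = 1210 Ω
I = V/|Z| = 1.51 mA
V_R = I·|Z_R| = 0.00151 × 565 = 0.852 V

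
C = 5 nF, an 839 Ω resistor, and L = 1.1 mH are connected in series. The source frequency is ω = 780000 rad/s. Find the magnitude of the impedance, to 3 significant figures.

X_L = ωL = 858 Ω
X_C = 1/(ωC) = 256 Ω
Net reactance X = X_L − X_C = 602 Ω
Z = 839 + j602 Ω
|Z| = √(839² + 602²) = 1030 Ω

1030 Ω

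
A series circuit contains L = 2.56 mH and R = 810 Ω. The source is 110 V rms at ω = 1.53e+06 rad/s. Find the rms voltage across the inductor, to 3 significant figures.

108 V

X_L = ωL = 3920 Ω
Z = 810 + j3920 Ω
|Z| = √(810² + 3920²) = 4000 Ω
I = V/|Z| = 27.5 mA
V_L = I·|Z_L| = 0.0275 × 3920 = 108 V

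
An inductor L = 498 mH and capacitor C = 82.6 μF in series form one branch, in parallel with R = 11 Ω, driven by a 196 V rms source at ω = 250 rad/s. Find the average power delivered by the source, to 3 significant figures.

3.49 kW

X_L = ωL = 124 Ω
X_C = 1/(ωC) = 48.4 Ω
Branch 1: Z₁ = R = 11.0 Ω
Branch 2 (series LC): Z₂ = j(X_L − X_C) = j76.1 Ω
Parallel: Z = Z₁Z₂/(Z₁+Z₂), |Z| = 10.9 Ω, ∠Z = 8.23°
I = V/|Z| = 18.0 A
P = VI cos φ = 196 × 18.0 × cos(8.23°) = 3.49 kW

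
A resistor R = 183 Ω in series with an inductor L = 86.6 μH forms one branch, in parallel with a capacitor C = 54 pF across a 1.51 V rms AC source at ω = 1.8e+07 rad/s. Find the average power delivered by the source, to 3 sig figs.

X_L = ωL = 1560 Ω
X_C = 1/(ωC) = 1030 Ω
Branch 1 (R+jX_L): Z₁ = 183 + j1560 Ω, |Z₁| = 1570 Ω
Branch 2 (−jX_C): Z₂ = −j1030 Ω
Parallel: Z = Z₁Z₂/(Z₁+Z₂), |Z| = 2880 Ω, ∠Z = -77.6°
I = V/|Z| = 524 μA
P = VI cos φ = 1.51 × 0.000524 × cos(-77.6°) = 169 μW

169 μW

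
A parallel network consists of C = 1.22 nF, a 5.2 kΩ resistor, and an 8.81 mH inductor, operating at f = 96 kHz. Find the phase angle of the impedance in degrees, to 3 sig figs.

ω = 2πf = 603200 rad/s
X_L = ωL = 5310 Ω
X_C = 1/(ωC) = 1360 Ω
Parallel: admittances add. Y = 1/R + 1/(jωL) + jωC
Y = (0.000192 + j0.000548) S
|Y| = 0.000580 S → |Z| = 1/|Y| = 1720 Ω, ∠Z = −∠Y = -70.7°

-70.7°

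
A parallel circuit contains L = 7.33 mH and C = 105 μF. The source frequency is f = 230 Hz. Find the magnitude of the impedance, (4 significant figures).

17.44 Ω

ω = 2πf = 1445 rad/s
X_L = ωL = 10.59 Ω
X_C = 1/(ωC) = 6.590 Ω
Parallel: admittances add. Y = 1/(jωL) + jωC
Y = (0 + j0.05734) S
|Y| = 0.05734 S → |Z| = 1/|Y| = 17.44 Ω, ∠Z = −∠Y = -90.00°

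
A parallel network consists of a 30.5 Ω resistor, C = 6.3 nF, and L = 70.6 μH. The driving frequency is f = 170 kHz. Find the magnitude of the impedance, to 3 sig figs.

29.9 Ω

ω = 2πf = 1.068e+06 rad/s
X_L = ωL = 75.4 Ω
X_C = 1/(ωC) = 149 Ω
Parallel: admittances add. Y = 1/R + 1/(jωL) + jωC
Y = (0.0328 − j0.00653) S
|Y| = 0.0334 S → |Z| = 1/|Y| = 29.9 Ω, ∠Z = −∠Y = 11.3°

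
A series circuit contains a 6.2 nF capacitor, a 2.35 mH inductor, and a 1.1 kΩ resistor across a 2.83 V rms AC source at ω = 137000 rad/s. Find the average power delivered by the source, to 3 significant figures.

X_L = ωL = 322 Ω
X_C = 1/(ωC) = 1180 Ω
Net reactance X = X_L − X_C = -855 Ω
Z = 1100 − j855 Ω
|Z| = √(1100² + 855²) = 1390 Ω
∠Z = arctan(-855/1100) = -37.9°
I = V/|Z| = 2.03 mA
P = VI cos φ = 2.83 × 0.00203 × cos(-37.9°) = 4.54 mW

4.54 mW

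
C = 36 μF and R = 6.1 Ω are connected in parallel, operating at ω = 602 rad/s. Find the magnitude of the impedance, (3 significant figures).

X_C = 1/(ωC) = 46.1 Ω
Parallel: admittances add. Y = 1/R + jωC
Y = (0.164 + j0.0217) S
|Y| = 0.165 S → |Z| = 1/|Y| = 6.05 Ω, ∠Z = −∠Y = -7.53°

6.05 Ω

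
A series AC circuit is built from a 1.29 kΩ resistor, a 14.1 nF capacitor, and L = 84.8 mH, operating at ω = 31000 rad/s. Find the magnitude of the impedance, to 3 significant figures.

X_L = ωL = 2630 Ω
X_C = 1/(ωC) = 2290 Ω
Net reactance X = X_L − X_C = 341 Ω
Z = 1290 + j341 Ω
|Z| = √(1290² + 341²) = 1330 Ω

1330 Ω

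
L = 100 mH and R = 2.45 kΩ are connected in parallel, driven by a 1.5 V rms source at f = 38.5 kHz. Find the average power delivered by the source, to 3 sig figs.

918 μW

ω = 2πf = 241900 rad/s
X_L = ωL = 24200 Ω
Parallel: admittances add. Y = 1/R + 1/(jωL)
Y = (0.000408 − j4.13e-05) S
|Y| = 0.000410 S → |Z| = 1/|Y| = 2440 Ω, ∠Z = −∠Y = 5.78°
I = V/|Z| = 615 μA
P = VI cos φ = 1.5 × 0.000615 × cos(5.78°) = 918 μW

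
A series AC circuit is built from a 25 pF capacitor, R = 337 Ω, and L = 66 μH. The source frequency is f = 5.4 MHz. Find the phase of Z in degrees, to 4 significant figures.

72.37°

ω = 2πf = 3.393e+07 rad/s
X_L = ωL = 2239 Ω
X_C = 1/(ωC) = 1179 Ω
Net reactance X = X_L − X_C = 1060 Ω
Z = 337.0 + j1060 Ω
|Z| = √(337.0² + 1060²) = 1113 Ω
∠Z = arctan(1060/337.0) = 72.37°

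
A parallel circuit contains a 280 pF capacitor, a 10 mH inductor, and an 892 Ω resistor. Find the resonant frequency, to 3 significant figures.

ω₀ = 1/√(LC) = 1/√(0.01 × 2.8e-10) = 597600 rad/s
f₀ = ω₀/(2π) = 95.1 kHz

95.1 kHz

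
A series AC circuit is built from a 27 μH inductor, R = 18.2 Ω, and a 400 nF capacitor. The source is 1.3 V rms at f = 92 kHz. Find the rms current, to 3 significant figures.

60.7 mA

ω = 2πf = 578100 rad/s
X_L = ωL = 15.6 Ω
X_C = 1/(ωC) = 4.32 Ω
Net reactance X = X_L − X_C = 11.3 Ω
Z = 18.2 + j11.3 Ω
|Z| = √(18.2² + 11.3²) = 21.4 Ω
I = V/|Z| = 1.3/21.4 = 60.7 mA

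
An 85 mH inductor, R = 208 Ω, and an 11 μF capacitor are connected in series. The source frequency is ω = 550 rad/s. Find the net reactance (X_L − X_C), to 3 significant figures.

X_L = ωL = 46.8 Ω
X_C = 1/(ωC) = 165 Ω
X = 46.8 − 165 = -119 Ω

-119 Ω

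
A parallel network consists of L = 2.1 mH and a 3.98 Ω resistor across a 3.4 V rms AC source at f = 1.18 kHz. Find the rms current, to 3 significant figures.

ω = 2πf = 7414 rad/s
X_L = ωL = 15.6 Ω
Parallel: admittances add. Y = 1/R + 1/(jωL)
Y = (0.251 − j0.0642) S
|Y| = 0.259 S → |Z| = 1/|Y| = 3.86 Ω, ∠Z = −∠Y = 14.3°
I = V/|Z| = 3.4/3.86 = 882 mA

882 mA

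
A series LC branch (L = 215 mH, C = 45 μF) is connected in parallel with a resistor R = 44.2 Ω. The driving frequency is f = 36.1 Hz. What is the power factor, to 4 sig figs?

0.7439

ω = 2πf = 226.8 rad/s
X_L = ωL = 48.77 Ω
X_C = 1/(ωC) = 97.97 Ω
Branch 1: Z₁ = R = 44.20 Ω
Branch 2 (series LC): Z₂ = j(X_L − X_C) = −j49.20 Ω
Parallel: Z = Z₁Z₂/(Z₁+Z₂), |Z| = 32.88 Ω, ∠Z = -41.93°
cos φ = cos(-41.93°) = 0.7439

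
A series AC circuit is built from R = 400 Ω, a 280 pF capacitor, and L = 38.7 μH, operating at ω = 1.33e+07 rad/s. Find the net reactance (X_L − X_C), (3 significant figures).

X_L = ωL = 515 Ω
X_C = 1/(ωC) = 269 Ω
X = 515 − 269 = 246 Ω

246 Ω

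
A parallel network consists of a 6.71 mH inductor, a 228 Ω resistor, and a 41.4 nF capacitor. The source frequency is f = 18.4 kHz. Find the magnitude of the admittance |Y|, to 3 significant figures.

5.61 mS

ω = 2πf = 115600 rad/s
X_L = ωL = 776 Ω
X_C = 1/(ωC) = 209 Ω
Parallel: admittances add. Y = 1/R + 1/(jωL) + jωC
Y = (0.00439 + j0.00350) S
|Y| = 0.00561 S → |Z| = 1/|Y| = 178 Ω, ∠Z = −∠Y = -38.6°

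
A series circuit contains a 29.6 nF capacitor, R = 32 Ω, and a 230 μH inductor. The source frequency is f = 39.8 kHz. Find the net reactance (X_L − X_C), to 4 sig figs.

-77.58 Ω

ω = 2πf = 250100 rad/s
X_L = ωL = 57.52 Ω
X_C = 1/(ωC) = 135.1 Ω
X = 57.52 − 135.1 = -77.58 Ω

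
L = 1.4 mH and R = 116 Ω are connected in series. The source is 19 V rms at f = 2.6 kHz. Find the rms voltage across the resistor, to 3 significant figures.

ω = 2πf = 16340 rad/s
X_L = ωL = 22.9 Ω
Z = 116 + j22.9 Ω
|Z| = √(116² + 22.9²) = 118 Ω
I = V/|Z| = 161 mA
V_R = I·|Z_R| = 0.161 × 116 = 18.6 V

18.6 V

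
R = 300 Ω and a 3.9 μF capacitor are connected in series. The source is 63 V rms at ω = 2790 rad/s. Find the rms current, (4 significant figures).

200.8 mA

X_C = 1/(ωC) = 91.90 Ω
Z = 300.0 − j91.90 Ω
|Z| = √(300.0² + 91.90²) = 313.8 Ω
I = V/|Z| = 63/313.8 = 200.8 mA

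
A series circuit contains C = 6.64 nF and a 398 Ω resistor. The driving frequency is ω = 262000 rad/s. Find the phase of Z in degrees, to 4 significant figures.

X_C = 1/(ωC) = 574.8 Ω
Z = 398.0 − j574.8 Ω
|Z| = √(398.0² + 574.8²) = 699.2 Ω
∠Z = arctan(-574.8/398.0) = -55.30°

-55.30°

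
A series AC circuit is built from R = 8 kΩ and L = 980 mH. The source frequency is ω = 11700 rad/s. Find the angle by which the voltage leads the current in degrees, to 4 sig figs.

55.10°

X_L = ωL = 11470 Ω
Z = 8000 + j11470 Ω
|Z| = √(8000² + 11470²) = 13980 Ω
∠Z = arctan(11470/8000) = 55.10°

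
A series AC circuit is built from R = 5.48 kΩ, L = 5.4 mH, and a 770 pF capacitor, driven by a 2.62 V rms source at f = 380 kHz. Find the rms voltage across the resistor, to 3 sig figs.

ω = 2πf = 2.388e+06 rad/s
X_L = ωL = 12900 Ω
X_C = 1/(ωC) = 544 Ω
Net reactance X = X_L − X_C = 12300 Ω
Z = 5480 + j12300 Ω
|Z| = √(5480² + 12300²) = 13500 Ω
I = V/|Z| = 194 μA
V_R = I·|Z_R| = 0.000194 × 5480 = 1.06 V

1.06 V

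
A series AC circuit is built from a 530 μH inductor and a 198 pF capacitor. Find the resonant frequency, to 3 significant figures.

491 kHz

ω₀ = 1/√(LC) = 1/√(0.00053 × 1.98e-10) = 3.087e+06 rad/s
f₀ = ω₀/(2π) = 491 kHz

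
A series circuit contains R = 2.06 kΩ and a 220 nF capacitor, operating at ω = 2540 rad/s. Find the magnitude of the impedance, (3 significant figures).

X_C = 1/(ωC) = 1790 Ω
Z = 2060 − j1790 Ω
|Z| = √(2060² + 1790²) = 2730 Ω

2730 Ω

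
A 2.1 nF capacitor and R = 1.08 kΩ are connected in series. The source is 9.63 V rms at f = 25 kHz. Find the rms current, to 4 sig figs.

ω = 2πf = 157100 rad/s
X_C = 1/(ωC) = 3032 Ω
Z = 1080 − j3032 Ω
|Z| = √(1080² + 3032²) = 3218 Ω
I = V/|Z| = 9.63/3218 = 2.992 mA

2.992 mA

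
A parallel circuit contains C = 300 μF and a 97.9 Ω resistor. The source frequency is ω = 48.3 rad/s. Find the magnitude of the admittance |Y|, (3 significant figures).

17.7 mS

X_C = 1/(ωC) = 69.0 Ω
Parallel: admittances add. Y = 1/R + jωC
Y = (0.0102 + j0.0145) S
|Y| = 0.0177 S → |Z| = 1/|Y| = 56.4 Ω, ∠Z = −∠Y = -54.8°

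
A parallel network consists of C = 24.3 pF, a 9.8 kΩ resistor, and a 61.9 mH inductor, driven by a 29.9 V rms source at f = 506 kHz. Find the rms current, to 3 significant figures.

3.74 mA

ω = 2πf = 3.179e+06 rad/s
X_L = ωL = 197000 Ω
X_C = 1/(ωC) = 12900 Ω
Parallel: admittances add. Y = 1/R + 1/(jωL) + jωC
Y = (0.000102 + j7.22e-05) S
|Y| = 0.000125 S → |Z| = 1/|Y| = 8000 Ω, ∠Z = −∠Y = -35.3°
I = V/|Z| = 29.9/8000 = 3.74 mA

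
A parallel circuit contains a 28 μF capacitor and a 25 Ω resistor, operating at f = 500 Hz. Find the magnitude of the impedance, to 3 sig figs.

ω = 2πf = 3142 rad/s
X_C = 1/(ωC) = 11.4 Ω
Parallel: admittances add. Y = 1/R + jωC
Y = (0.0400 + j0.0880) S
|Y| = 0.0966 S → |Z| = 1/|Y| = 10.3 Ω, ∠Z = −∠Y = -65.5°

10.3 Ω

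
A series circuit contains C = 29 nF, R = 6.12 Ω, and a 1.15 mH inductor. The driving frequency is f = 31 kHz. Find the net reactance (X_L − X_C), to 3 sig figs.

47.0 Ω

ω = 2πf = 194800 rad/s
X_L = ωL = 224 Ω
X_C = 1/(ωC) = 177 Ω
X = 224 − 177 = 47.0 Ω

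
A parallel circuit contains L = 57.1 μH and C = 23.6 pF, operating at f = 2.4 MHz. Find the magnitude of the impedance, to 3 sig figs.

ω = 2πf = 1.508e+07 rad/s
X_L = ωL = 861 Ω
X_C = 1/(ωC) = 2810 Ω
Parallel: admittances add. Y = 1/(jωL) + jωC
Y = (0 − j0.000805) S
|Y| = 0.000805 S → |Z| = 1/|Y| = 1240 Ω, ∠Z = −∠Y = 90.0°

1240 Ω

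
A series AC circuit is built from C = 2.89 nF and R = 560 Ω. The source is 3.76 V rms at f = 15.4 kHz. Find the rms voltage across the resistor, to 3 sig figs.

ω = 2πf = 96760 rad/s
X_C = 1/(ωC) = 3580 Ω
Z = 560 − j3580 Ω
|Z| = √(560² + 3580²) = 3620 Ω
I = V/|Z| = 1.04 mA
V_R = I·|Z_R| = 0.00104 × 560 = 0.582 V

0.582 V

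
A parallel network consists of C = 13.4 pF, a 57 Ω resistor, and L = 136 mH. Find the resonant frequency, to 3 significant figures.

118 kHz

ω₀ = 1/√(LC) = 1/√(0.136 × 1.34e-11) = 740800 rad/s
f₀ = ω₀/(2π) = 118 kHz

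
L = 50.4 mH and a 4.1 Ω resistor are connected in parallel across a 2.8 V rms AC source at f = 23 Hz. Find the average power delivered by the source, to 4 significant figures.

1.912 W

ω = 2πf = 144.5 rad/s
X_L = ωL = 7.283 Ω
Parallel: admittances add. Y = 1/R + 1/(jωL)
Y = (0.2439 − j0.1373) S
|Y| = 0.2799 S → |Z| = 1/|Y| = 3.573 Ω, ∠Z = −∠Y = 29.38°
I = V/|Z| = 783.7 mA
P = VI cos φ = 2.8 × 0.7837 × cos(29.38°) = 1.912 W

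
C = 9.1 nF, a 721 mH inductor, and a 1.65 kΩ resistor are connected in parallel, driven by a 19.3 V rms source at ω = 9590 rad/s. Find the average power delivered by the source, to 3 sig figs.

226 mW

X_L = ωL = 6910 Ω
X_C = 1/(ωC) = 11500 Ω
Parallel: admittances add. Y = 1/R + 1/(jωL) + jωC
Y = (0.000606 − j5.74e-05) S
|Y| = 0.000609 S → |Z| = 1/|Y| = 1640 Ω, ∠Z = −∠Y = 5.41°
I = V/|Z| = 11.7 mA
P = VI cos φ = 19.3 × 0.0117 × cos(5.41°) = 226 mW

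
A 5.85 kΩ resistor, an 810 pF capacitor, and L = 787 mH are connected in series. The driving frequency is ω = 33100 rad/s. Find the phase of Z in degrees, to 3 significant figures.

-62.5°

X_L = ωL = 26000 Ω
X_C = 1/(ωC) = 37300 Ω
Net reactance X = X_L − X_C = -11200 Ω
Z = 5850 − j11200 Ω
|Z| = √(5850² + 11200²) = 12700 Ω
∠Z = arctan(-11200/5850) = -62.5°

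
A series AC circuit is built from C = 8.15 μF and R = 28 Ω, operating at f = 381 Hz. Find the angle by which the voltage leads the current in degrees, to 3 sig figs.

ω = 2πf = 2394 rad/s
X_C = 1/(ωC) = 51.3 Ω
Z = 28.0 − j51.3 Ω
|Z| = √(28.0² + 51.3²) = 58.4 Ω
∠Z = arctan(-51.3/28.0) = -61.4°

-61.4°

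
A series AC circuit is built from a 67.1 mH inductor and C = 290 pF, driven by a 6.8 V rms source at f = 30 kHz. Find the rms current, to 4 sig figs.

ω = 2πf = 188500 rad/s
X_L = ωL = 12650 Ω
X_C = 1/(ωC) = 18290 Ω
Net reactance X = X_L − X_C = -5646 Ω
Z = − j5646 Ω
|Z| = √(0² + 5646²) = 5646 Ω
I = V/|Z| = 6.8/5646 = 1.204 mA

1.204 mA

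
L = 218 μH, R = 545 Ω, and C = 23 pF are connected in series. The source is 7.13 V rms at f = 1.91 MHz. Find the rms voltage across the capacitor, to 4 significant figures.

22.56 V

ω = 2πf = 1.2e+07 rad/s
X_L = ωL = 2616 Ω
X_C = 1/(ωC) = 3623 Ω
Net reactance X = X_L − X_C = -1007 Ω
Z = 545.0 − j1007 Ω
|Z| = √(545.0² + 1007²) = 1145 Ω
I = V/|Z| = 6.228 mA
V_C = I·|Z_C| = 0.006228 × 3623 = 22.56 V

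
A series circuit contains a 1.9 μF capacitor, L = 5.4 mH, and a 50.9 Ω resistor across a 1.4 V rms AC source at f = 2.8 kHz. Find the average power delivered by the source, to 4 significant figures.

14.61 mW

ω = 2πf = 17590 rad/s
X_L = ωL = 95.00 Ω
X_C = 1/(ωC) = 29.92 Ω
Net reactance X = X_L − X_C = 65.09 Ω
Z = 50.90 + j65.09 Ω
|Z| = √(50.90² + 65.09²) = 82.63 Ω
∠Z = arctan(65.09/50.90) = 51.97°
I = V/|Z| = 16.94 mA
P = VI cos φ = 1.4 × 0.01694 × cos(51.97°) = 14.61 mW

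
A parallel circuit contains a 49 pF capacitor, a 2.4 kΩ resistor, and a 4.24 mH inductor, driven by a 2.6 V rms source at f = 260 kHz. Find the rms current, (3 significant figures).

1.10 mA

ω = 2πf = 1.634e+06 rad/s
X_L = ωL = 6930 Ω
X_C = 1/(ωC) = 12500 Ω
Parallel: admittances add. Y = 1/R + 1/(jωL) + jωC
Y = (0.000417 − j6.43e-05) S
|Y| = 0.000422 S → |Z| = 1/|Y| = 2370 Ω, ∠Z = −∠Y = 8.78°
I = V/|Z| = 2.6/2370 = 1.10 mA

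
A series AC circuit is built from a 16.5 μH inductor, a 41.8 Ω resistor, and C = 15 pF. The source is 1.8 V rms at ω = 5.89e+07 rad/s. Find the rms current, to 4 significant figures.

10.88 mA

X_L = ωL = 971.9 Ω
X_C = 1/(ωC) = 1132 Ω
Net reactance X = X_L − X_C = -160.0 Ω
Z = 41.80 − j160.0 Ω
|Z| = √(41.80² + 160.0²) = 165.4 Ω
I = V/|Z| = 1.8/165.4 = 10.88 mA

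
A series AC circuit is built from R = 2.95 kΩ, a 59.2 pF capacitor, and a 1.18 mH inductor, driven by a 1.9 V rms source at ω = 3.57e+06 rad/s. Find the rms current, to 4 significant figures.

634.3 μA

X_L = ωL = 4213 Ω
X_C = 1/(ωC) = 4732 Ω
Net reactance X = X_L − X_C = -519.0 Ω
Z = 2950 − j519.0 Ω
|Z| = √(2950² + 519.0²) = 2995 Ω
I = V/|Z| = 1.9/2995 = 634.3 μA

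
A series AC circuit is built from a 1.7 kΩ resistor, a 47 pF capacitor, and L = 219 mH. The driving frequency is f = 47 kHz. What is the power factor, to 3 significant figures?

0.225

ω = 2πf = 295300 rad/s
X_L = ωL = 64700 Ω
X_C = 1/(ωC) = 72000 Ω
Net reactance X = X_L − X_C = -7380 Ω
Z = 1700 − j7380 Ω
|Z| = √(1700² + 7380²) = 7570 Ω
∠Z = arctan(-7380/1700) = -77.0°
cos φ = cos(-77.0°) = 0.225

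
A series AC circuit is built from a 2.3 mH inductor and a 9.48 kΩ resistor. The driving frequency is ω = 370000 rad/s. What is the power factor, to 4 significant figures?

0.9960

X_L = ωL = 851.0 Ω
Z = 9480 + j851.0 Ω
|Z| = √(9480² + 851.0²) = 9518 Ω
∠Z = arctan(851.0/9480) = 5.130°
cos φ = cos(5.130°) = 0.9960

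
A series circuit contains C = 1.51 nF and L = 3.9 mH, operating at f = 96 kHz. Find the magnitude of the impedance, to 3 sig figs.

ω = 2πf = 603200 rad/s
X_L = ωL = 2350 Ω
X_C = 1/(ωC) = 1100 Ω
Net reactance X = X_L − X_C = 1250 Ω
Z = j1250 Ω
|Z| = √(0² + 1250²) = 1250 Ω

1250 Ω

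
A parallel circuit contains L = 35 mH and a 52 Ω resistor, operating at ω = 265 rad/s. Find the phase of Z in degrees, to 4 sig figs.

X_L = ωL = 9.275 Ω
Parallel: admittances add. Y = 1/R + 1/(jωL)
Y = (0.01923 − j0.1078) S
|Y| = 0.1095 S → |Z| = 1/|Y| = 9.131 Ω, ∠Z = −∠Y = 79.89°

79.89°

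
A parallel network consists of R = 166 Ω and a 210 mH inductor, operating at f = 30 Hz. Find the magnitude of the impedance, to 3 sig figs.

ω = 2πf = 188.5 rad/s
X_L = ωL = 39.6 Ω
Parallel: admittances add. Y = 1/R + 1/(jωL)
Y = (0.00602 − j0.0253) S
|Y| = 0.0260 S → |Z| = 1/|Y| = 38.5 Ω, ∠Z = −∠Y = 76.6°

38.5 Ω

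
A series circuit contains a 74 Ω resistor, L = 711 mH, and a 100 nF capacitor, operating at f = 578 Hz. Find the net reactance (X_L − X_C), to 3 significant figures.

ω = 2πf = 3632 rad/s
X_L = ωL = 2580 Ω
X_C = 1/(ωC) = 2750 Ω
X = 2580 − 2750 = -171 Ω

-171 Ω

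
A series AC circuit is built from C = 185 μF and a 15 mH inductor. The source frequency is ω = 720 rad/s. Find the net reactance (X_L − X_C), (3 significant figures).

3.29 Ω

X_L = ωL = 10.8 Ω
X_C = 1/(ωC) = 7.51 Ω
X = 10.8 − 7.51 = 3.29 Ω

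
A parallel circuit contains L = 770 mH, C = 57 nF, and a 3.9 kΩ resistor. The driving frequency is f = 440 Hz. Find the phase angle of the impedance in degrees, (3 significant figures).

50.6°

ω = 2πf = 2765 rad/s
X_L = ωL = 2130 Ω
X_C = 1/(ωC) = 6350 Ω
Parallel: admittances add. Y = 1/R + 1/(jωL) + jωC
Y = (0.000256 − j0.000312) S
|Y| = 0.000404 S → |Z| = 1/|Y| = 2480 Ω, ∠Z = −∠Y = 50.6°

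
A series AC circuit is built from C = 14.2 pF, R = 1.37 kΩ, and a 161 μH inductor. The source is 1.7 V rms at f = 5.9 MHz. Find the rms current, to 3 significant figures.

ω = 2πf = 3.707e+07 rad/s
X_L = ωL = 5970 Ω
X_C = 1/(ωC) = 1900 Ω
Net reactance X = X_L − X_C = 4070 Ω
Z = 1370 + j4070 Ω
|Z| = √(1370² + 4070²) = 4290 Ω
I = V/|Z| = 1.7/4290 = 396 μA

396 μA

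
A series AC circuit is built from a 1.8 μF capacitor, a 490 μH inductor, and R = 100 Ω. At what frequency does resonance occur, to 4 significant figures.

5.359 kHz

ω₀ = 1/√(LC) = 1/√(0.00049 × 1.8e-06) = 33670 rad/s
f₀ = ω₀/(2π) = 5.359 kHz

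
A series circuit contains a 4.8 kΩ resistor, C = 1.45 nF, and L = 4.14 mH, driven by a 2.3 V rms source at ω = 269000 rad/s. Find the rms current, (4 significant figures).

X_L = ωL = 1114 Ω
X_C = 1/(ωC) = 2564 Ω
Net reactance X = X_L − X_C = -1450 Ω
Z = 4800 − j1450 Ω
|Z| = √(4800² + 1450²) = 5014 Ω
I = V/|Z| = 2.3/5014 = 458.7 μA

458.7 μA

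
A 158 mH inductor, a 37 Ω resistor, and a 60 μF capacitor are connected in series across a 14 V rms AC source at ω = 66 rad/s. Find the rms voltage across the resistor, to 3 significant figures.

2.12 V

X_L = ωL = 10.4 Ω
X_C = 1/(ωC) = 253 Ω
Net reactance X = X_L − X_C = -242 Ω
Z = 37.0 − j242 Ω
|Z| = √(37.0² + 242²) = 245 Ω
I = V/|Z| = 57.2 mA
V_R = I·|Z_R| = 0.0572 × 37.0 = 2.12 V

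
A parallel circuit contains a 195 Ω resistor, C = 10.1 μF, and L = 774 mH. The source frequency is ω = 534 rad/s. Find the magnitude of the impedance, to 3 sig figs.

169 Ω

X_L = ωL = 413 Ω
X_C = 1/(ωC) = 185 Ω
Parallel: admittances add. Y = 1/R + 1/(jωL) + jωC
Y = (0.00513 + j0.00297) S
|Y| = 0.00593 S → |Z| = 1/|Y| = 169 Ω, ∠Z = −∠Y = -30.1°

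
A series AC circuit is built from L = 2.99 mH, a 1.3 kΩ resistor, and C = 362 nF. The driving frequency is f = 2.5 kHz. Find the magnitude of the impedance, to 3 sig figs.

ω = 2πf = 15710 rad/s
X_L = ωL = 47.0 Ω
X_C = 1/(ωC) = 176 Ω
Net reactance X = X_L − X_C = -129 Ω
Z = 1300 − j129 Ω
|Z| = √(1300² + 129²) = 1310 Ω

1310 Ω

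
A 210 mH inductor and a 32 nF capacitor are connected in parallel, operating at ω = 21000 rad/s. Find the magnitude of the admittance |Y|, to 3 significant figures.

445 μS

X_L = ωL = 4410 Ω
X_C = 1/(ωC) = 1490 Ω
Parallel: admittances add. Y = 1/(jωL) + jωC
Y = (0 + j0.000445) S
|Y| = 0.000445 S → |Z| = 1/|Y| = 2250 Ω, ∠Z = −∠Y = -90.0°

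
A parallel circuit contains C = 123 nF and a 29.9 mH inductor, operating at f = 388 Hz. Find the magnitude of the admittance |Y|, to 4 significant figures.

ω = 2πf = 2438 rad/s
X_L = ωL = 72.89 Ω
X_C = 1/(ωC) = 3335 Ω
Parallel: admittances add. Y = 1/(jωL) + jωC
Y = (0 − j0.01342) S
|Y| = 0.01342 S → |Z| = 1/|Y| = 74.52 Ω, ∠Z = −∠Y = 90.00°

13.42 mS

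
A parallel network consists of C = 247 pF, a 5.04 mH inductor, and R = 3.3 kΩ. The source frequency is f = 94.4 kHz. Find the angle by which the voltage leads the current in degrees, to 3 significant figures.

ω = 2πf = 593100 rad/s
X_L = ωL = 2990 Ω
X_C = 1/(ωC) = 6830 Ω
Parallel: admittances add. Y = 1/R + 1/(jωL) + jωC
Y = (0.000303 − j0.000188) S
|Y| = 0.000357 S → |Z| = 1/|Y| = 2800 Ω, ∠Z = −∠Y = 31.8°

31.8°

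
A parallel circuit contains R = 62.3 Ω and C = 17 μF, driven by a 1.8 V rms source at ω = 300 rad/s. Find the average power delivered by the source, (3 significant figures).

52.0 mW

X_C = 1/(ωC) = 196 Ω
Parallel: admittances add. Y = 1/R + jωC
Y = (0.0161 + j0.00510) S
|Y| = 0.0168 S → |Z| = 1/|Y| = 59.4 Ω, ∠Z = −∠Y = -17.6°
I = V/|Z| = 30.3 mA
P = VI cos φ = 1.8 × 0.0303 × cos(-17.6°) = 52.0 mW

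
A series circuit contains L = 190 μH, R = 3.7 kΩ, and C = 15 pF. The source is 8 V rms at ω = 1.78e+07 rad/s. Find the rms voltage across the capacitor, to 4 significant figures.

8.059 V

X_L = ωL = 3382 Ω
X_C = 1/(ωC) = 3745 Ω
Net reactance X = X_L − X_C = -363.3 Ω
Z = 3700 − j363.3 Ω
|Z| = √(3700² + 363.3²) = 3718 Ω
I = V/|Z| = 2.152 mA
V_C = I·|Z_C| = 0.002152 × 3745 = 8.059 V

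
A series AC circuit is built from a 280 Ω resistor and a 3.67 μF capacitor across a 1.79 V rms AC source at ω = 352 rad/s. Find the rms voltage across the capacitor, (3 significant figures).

1.68 V

X_C = 1/(ωC) = 774 Ω
Z = 280 − j774 Ω
|Z| = √(280² + 774²) = 823 Ω
I = V/|Z| = 2.17 mA
V_C = I·|Z_C| = 0.00217 × 774 = 1.68 V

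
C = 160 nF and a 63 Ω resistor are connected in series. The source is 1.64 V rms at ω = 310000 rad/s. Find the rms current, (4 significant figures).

24.79 mA

X_C = 1/(ωC) = 20.16 Ω
Z = 63.00 − j20.16 Ω
|Z| = √(63.00² + 20.16²) = 66.15 Ω
I = V/|Z| = 1.64/66.15 = 24.79 mA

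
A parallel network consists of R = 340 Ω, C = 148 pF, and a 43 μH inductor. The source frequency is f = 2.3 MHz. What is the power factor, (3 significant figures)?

ω = 2πf = 1.445e+07 rad/s
X_L = ωL = 621 Ω
X_C = 1/(ωC) = 468 Ω
Parallel: admittances add. Y = 1/R + 1/(jωL) + jωC
Y = (0.00294 + j0.000530) S
|Y| = 0.00299 S → |Z| = 1/|Y| = 335 Ω, ∠Z = −∠Y = -10.2°
cos φ = cos(-10.2°) = 0.984

0.984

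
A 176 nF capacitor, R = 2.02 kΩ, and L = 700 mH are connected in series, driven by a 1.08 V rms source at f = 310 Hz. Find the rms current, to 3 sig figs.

ω = 2πf = 1948 rad/s
X_L = ωL = 1360 Ω
X_C = 1/(ωC) = 2920 Ω
Net reactance X = X_L − X_C = -1550 Ω
Z = 2020 − j1550 Ω
|Z| = √(2020² + 1550²) = 2550 Ω
I = V/|Z| = 1.08/2550 = 424 μA

424 μA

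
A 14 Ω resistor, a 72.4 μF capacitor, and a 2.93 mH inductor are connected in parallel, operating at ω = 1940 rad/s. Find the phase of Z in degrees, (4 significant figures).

26.41°

X_L = ωL = 5.684 Ω
X_C = 1/(ωC) = 7.120 Ω
Parallel: admittances add. Y = 1/R + 1/(jωL) + jωC
Y = (0.07143 − j0.03547) S
|Y| = 0.07975 S → |Z| = 1/|Y| = 12.54 Ω, ∠Z = −∠Y = 26.41°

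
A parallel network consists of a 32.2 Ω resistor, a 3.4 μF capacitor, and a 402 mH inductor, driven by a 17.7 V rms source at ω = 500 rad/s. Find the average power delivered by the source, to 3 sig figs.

9.73 W

X_L = ωL = 201 Ω
X_C = 1/(ωC) = 588 Ω
Parallel: admittances add. Y = 1/R + 1/(jωL) + jωC
Y = (0.0311 − j0.00328) S
|Y| = 0.0312 S → |Z| = 1/|Y| = 32.0 Ω, ∠Z = −∠Y = 6.02°
I = V/|Z| = 553 mA
P = VI cos φ = 17.7 × 0.553 × cos(6.02°) = 9.73 W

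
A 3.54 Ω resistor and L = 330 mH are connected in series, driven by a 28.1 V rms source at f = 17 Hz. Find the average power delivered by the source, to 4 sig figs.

2.227 W

ω = 2πf = 106.8 rad/s
X_L = ωL = 35.25 Ω
Z = 3.540 + j35.25 Ω
|Z| = √(3.540² + 35.25²) = 35.43 Ω
∠Z = arctan(35.25/3.540) = 84.27°
I = V/|Z| = 793.2 mA
P = VI cos φ = 28.1 × 0.7932 × cos(84.27°) = 2.227 W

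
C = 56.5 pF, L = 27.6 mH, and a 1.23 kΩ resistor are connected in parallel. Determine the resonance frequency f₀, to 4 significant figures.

127.5 kHz

ω₀ = 1/√(LC) = 1/√(0.0276 × 5.65e-11) = 800800 rad/s
f₀ = ω₀/(2π) = 127.5 kHz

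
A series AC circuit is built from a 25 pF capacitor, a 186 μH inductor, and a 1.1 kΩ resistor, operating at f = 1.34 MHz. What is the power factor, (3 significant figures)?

ω = 2πf = 8.419e+06 rad/s
X_L = ωL = 1570 Ω
X_C = 1/(ωC) = 4750 Ω
Net reactance X = X_L − X_C = -3180 Ω
Z = 1100 − j3180 Ω
|Z| = √(1100² + 3180²) = 3370 Ω
∠Z = arctan(-3180/1100) = -70.9°
cos φ = cos(-70.9°) = 0.326

0.326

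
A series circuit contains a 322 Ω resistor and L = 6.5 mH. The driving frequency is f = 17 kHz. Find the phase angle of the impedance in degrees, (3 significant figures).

65.1°

ω = 2πf = 106800 rad/s
X_L = ωL = 694 Ω
Z = 322 + j694 Ω
|Z| = √(322² + 694²) = 765 Ω
∠Z = arctan(694/322) = 65.1°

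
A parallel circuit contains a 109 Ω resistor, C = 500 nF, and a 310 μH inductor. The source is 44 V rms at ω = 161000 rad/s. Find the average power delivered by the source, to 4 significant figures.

X_L = ωL = 49.91 Ω
X_C = 1/(ωC) = 12.42 Ω
Parallel: admittances add. Y = 1/R + 1/(jωL) + jωC
Y = (0.009174 + j0.06046) S
|Y| = 0.06116 S → |Z| = 1/|Y| = 16.35 Ω, ∠Z = −∠Y = -81.37°
I = V/|Z| = 2.691 A
P = VI cos φ = 44 × 2.691 × cos(-81.37°) = 17.76 W

17.76 W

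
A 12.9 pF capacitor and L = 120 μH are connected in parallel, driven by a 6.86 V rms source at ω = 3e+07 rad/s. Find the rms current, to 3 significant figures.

X_L = ωL = 3600 Ω
X_C = 1/(ωC) = 2580 Ω
Parallel: admittances add. Y = 1/(jωL) + jωC
Y = (0 + j0.000109) S
|Y| = 0.000109 S → |Z| = 1/|Y| = 9160 Ω, ∠Z = −∠Y = -90.0°
I = V/|Z| = 6.86/9160 = 749 μA

749 μA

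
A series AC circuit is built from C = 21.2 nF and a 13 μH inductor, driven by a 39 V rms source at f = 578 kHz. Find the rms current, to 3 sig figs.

ω = 2πf = 3.632e+06 rad/s
X_L = ωL = 47.2 Ω
X_C = 1/(ωC) = 13.0 Ω
Net reactance X = X_L − X_C = 34.2 Ω
Z = j34.2 Ω
|Z| = √(0² + 34.2²) = 34.2 Ω
I = V/|Z| = 39/34.2 = 1.14 A

1.14 A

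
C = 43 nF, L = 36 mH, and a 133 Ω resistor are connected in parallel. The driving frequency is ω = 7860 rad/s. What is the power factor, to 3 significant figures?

X_L = ωL = 283 Ω
X_C = 1/(ωC) = 2960 Ω
Parallel: admittances add. Y = 1/R + 1/(jωL) + jωC
Y = (0.00752 − j0.00320) S
|Y| = 0.00817 S → |Z| = 1/|Y| = 122 Ω, ∠Z = −∠Y = 23.0°
cos φ = cos(23.0°) = 0.920

0.920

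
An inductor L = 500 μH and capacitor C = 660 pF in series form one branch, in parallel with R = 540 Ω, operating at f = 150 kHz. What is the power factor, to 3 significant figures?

0.903

ω = 2πf = 942500 rad/s
X_L = ωL = 471 Ω
X_C = 1/(ωC) = 1610 Ω
Branch 1: Z₁ = R = 540 Ω
Branch 2 (series LC): Z₂ = j(X_L − X_C) = −j1140 Ω
Parallel: Z = Z₁Z₂/(Z₁+Z₂), |Z| = 488 Ω, ∠Z = -25.4°
cos φ = cos(-25.4°) = 0.903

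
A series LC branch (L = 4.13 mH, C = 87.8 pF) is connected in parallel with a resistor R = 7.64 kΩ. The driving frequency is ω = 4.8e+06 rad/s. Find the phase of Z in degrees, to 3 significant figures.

23.6°

X_L = ωL = 19800 Ω
X_C = 1/(ωC) = 2370 Ω
Branch 1: Z₁ = R = 7640 Ω
Branch 2 (series LC): Z₂ = j(X_L − X_C) = j17500 Ω
Parallel: Z = Z₁Z₂/(Z₁+Z₂), |Z| = 7000 Ω, ∠Z = 23.6°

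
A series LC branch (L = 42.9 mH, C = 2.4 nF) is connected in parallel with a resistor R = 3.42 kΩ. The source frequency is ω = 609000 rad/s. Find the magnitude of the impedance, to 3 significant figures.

3390 Ω

X_L = ωL = 26100 Ω
X_C = 1/(ωC) = 684 Ω
Branch 1: Z₁ = R = 3420 Ω
Branch 2 (series LC): Z₂ = j(X_L − X_C) = j25400 Ω
Parallel: Z = Z₁Z₂/(Z₁+Z₂), |Z| = 3390 Ω, ∠Z = 7.66°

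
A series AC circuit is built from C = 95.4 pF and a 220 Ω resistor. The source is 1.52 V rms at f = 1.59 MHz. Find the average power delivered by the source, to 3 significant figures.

ω = 2πf = 9.99e+06 rad/s
X_C = 1/(ωC) = 1050 Ω
Z = 220 − j1050 Ω
|Z| = √(220² + 1050²) = 1070 Ω
∠Z = arctan(-1050/220) = -78.2°
I = V/|Z| = 1.42 mA
P = VI cos φ = 1.52 × 0.00142 × cos(-78.2°) = 442 μW

442 μW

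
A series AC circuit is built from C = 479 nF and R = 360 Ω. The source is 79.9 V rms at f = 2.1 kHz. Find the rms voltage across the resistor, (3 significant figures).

73.1 V

ω = 2πf = 13190 rad/s
X_C = 1/(ωC) = 158 Ω
Z = 360 − j158 Ω
|Z| = √(360² + 158²) = 393 Ω
I = V/|Z| = 203 mA
V_R = I·|Z_R| = 0.203 × 360 = 73.1 V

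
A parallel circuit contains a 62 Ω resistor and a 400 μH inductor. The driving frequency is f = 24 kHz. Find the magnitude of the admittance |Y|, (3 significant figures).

23.1 mS

ω = 2πf = 150800 rad/s
X_L = ωL = 60.3 Ω
Parallel: admittances add. Y = 1/R + 1/(jωL)
Y = (0.0161 − j0.0166) S
|Y| = 0.0231 S → |Z| = 1/|Y| = 43.2 Ω, ∠Z = −∠Y = 45.8°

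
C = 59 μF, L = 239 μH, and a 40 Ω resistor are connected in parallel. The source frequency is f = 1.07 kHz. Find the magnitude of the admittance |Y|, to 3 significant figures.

ω = 2πf = 6723 rad/s
X_L = ωL = 1.61 Ω
X_C = 1/(ωC) = 2.52 Ω
Parallel: admittances add. Y = 1/R + 1/(jωL) + jωC
Y = (0.0250 − j0.226) S
|Y| = 0.227 S → |Z| = 1/|Y| = 4.40 Ω, ∠Z = −∠Y = 83.7°

227 mS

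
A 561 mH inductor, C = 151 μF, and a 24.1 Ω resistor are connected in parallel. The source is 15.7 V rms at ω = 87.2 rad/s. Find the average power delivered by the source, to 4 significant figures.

X_L = ωL = 48.92 Ω
X_C = 1/(ωC) = 75.95 Ω
Parallel: admittances add. Y = 1/R + 1/(jωL) + jωC
Y = (0.04149 − j0.007275) S
|Y| = 0.04213 S → |Z| = 1/|Y| = 23.74 Ω, ∠Z = −∠Y = 9.944°
I = V/|Z| = 661.4 mA
P = VI cos φ = 15.7 × 0.6614 × cos(9.944°) = 10.23 W

10.23 W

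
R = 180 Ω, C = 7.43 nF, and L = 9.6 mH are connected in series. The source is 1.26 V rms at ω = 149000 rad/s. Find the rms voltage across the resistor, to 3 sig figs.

X_L = ωL = 1430 Ω
X_C = 1/(ωC) = 903 Ω
Net reactance X = X_L − X_C = 527 Ω
Z = 180 + j527 Ω
|Z| = √(180² + 527²) = 557 Ω
I = V/|Z| = 2.26 mA
V_R = I·|Z_R| = 0.00226 × 180 = 0.407 V

0.407 V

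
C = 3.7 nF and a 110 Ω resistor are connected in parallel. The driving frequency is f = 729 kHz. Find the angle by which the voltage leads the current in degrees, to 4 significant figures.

ω = 2πf = 4.58e+06 rad/s
X_C = 1/(ωC) = 59.01 Ω
Parallel: admittances add. Y = 1/R + jωC
Y = (0.009091 + j0.01695) S
|Y| = 0.01923 S → |Z| = 1/|Y| = 52.00 Ω, ∠Z = −∠Y = -61.79°

-61.79°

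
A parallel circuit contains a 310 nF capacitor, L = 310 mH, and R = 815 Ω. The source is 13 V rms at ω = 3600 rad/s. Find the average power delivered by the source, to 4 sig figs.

X_L = ωL = 1116 Ω
X_C = 1/(ωC) = 896.1 Ω
Parallel: admittances add. Y = 1/R + 1/(jωL) + jωC
Y = (0.001227 + j0.0002199) S
|Y| = 0.001247 S → |Z| = 1/|Y| = 802.2 Ω, ∠Z = −∠Y = -10.16°
I = V/|Z| = 16.21 mA
P = VI cos φ = 13 × 0.01621 × cos(-10.16°) = 207.4 mW

207.4 mW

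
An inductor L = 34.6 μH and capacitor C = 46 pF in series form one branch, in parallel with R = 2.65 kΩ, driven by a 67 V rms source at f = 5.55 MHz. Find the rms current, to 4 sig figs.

ω = 2πf = 3.487e+07 rad/s
X_L = ωL = 1207 Ω
X_C = 1/(ωC) = 623.4 Ω
Branch 1: Z₁ = R = 2650 Ω
Branch 2 (series LC): Z₂ = j(X_L − X_C) = j583.2 Ω
Parallel: Z = Z₁Z₂/(Z₁+Z₂), |Z| = 569.5 Ω, ∠Z = 77.59°
I = V/|Z| = 67/569.5 = 117.6 mA

117.6 mA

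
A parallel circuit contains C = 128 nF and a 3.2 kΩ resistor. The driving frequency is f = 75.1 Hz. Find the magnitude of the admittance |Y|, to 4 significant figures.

318.3 μS

ω = 2πf = 471.9 rad/s
X_C = 1/(ωC) = 16560 Ω
Parallel: admittances add. Y = 1/R + jωC
Y = (0.0003125 + j6.04e-05) S
|Y| = 0.0003183 S → |Z| = 1/|Y| = 3142 Ω, ∠Z = −∠Y = -10.94°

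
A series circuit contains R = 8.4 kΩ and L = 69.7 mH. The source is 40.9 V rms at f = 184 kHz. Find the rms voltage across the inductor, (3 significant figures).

ω = 2πf = 1.156e+06 rad/s
X_L = ωL = 80600 Ω
Z = 8400 + j80600 Ω
|Z| = √(8400² + 80600²) = 81000 Ω
I = V/|Z| = 505 μA
V_L = I·|Z_L| = 0.000505 × 80600 = 40.7 V

40.7 V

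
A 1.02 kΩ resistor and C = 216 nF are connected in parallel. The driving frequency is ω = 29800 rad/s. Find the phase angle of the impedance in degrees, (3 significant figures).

X_C = 1/(ωC) = 155 Ω
Parallel: admittances add. Y = 1/R + jωC
Y = (0.000980 + j0.00644) S
|Y| = 0.00651 S → |Z| = 1/|Y| = 154 Ω, ∠Z = −∠Y = -81.3°

-81.3°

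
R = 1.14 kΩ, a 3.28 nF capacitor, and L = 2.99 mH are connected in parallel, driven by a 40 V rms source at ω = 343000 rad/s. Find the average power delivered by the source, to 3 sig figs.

X_L = ωL = 1030 Ω
X_C = 1/(ωC) = 889 Ω
Parallel: admittances add. Y = 1/R + 1/(jωL) + jωC
Y = (0.000877 + j0.000150) S
|Y| = 0.000890 S → |Z| = 1/|Y| = 1120 Ω, ∠Z = −∠Y = -9.70°
I = V/|Z| = 35.6 mA
P = VI cos φ = 40 × 0.0356 × cos(-9.70°) = 1.40 W

1.40 W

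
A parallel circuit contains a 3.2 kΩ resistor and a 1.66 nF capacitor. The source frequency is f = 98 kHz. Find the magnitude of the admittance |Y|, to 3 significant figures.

1.07 mS

ω = 2πf = 615800 rad/s
X_C = 1/(ωC) = 978 Ω
Parallel: admittances add. Y = 1/R + jωC
Y = (0.000313 + j0.00102) S
|Y| = 0.00107 S → |Z| = 1/|Y| = 936 Ω, ∠Z = −∠Y = -73.0°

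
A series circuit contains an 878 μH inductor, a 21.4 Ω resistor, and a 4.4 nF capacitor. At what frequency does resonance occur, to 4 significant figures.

80.97 kHz

ω₀ = 1/√(LC) = 1/√(0.000878 × 4.4e-09) = 508800 rad/s
f₀ = ω₀/(2π) = 80.97 kHz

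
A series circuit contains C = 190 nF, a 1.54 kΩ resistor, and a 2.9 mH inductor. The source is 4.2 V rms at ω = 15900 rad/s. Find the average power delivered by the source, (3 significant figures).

11.1 mW

X_L = ωL = 46.1 Ω
X_C = 1/(ωC) = 331 Ω
Net reactance X = X_L − X_C = -285 Ω
Z = 1540 − j285 Ω
|Z| = √(1540² + 285²) = 1570 Ω
∠Z = arctan(-285/1540) = -10.5°
I = V/|Z| = 2.68 mA
P = VI cos φ = 4.2 × 0.00268 × cos(-10.5°) = 11.1 mW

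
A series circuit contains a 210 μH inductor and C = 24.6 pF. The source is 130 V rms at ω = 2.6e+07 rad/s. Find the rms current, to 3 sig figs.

33.4 mA

X_L = ωL = 5460 Ω
X_C = 1/(ωC) = 1560 Ω
Net reactance X = X_L − X_C = 3900 Ω
Z = j3900 Ω
|Z| = √(0² + 3900²) = 3900 Ω
I = V/|Z| = 130/3900 = 33.4 mA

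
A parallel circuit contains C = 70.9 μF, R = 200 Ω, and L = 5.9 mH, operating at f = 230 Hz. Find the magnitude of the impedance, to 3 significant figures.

63.9 Ω

ω = 2πf = 1445 rad/s
X_L = ωL = 8.53 Ω
X_C = 1/(ωC) = 9.76 Ω
Parallel: admittances add. Y = 1/R + 1/(jωL) + jωC
Y = (0.00500 − j0.0148) S
|Y| = 0.0156 S → |Z| = 1/|Y| = 63.9 Ω, ∠Z = −∠Y = 71.4°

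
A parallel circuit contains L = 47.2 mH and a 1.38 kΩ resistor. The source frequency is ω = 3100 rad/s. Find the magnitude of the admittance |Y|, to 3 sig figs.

X_L = ωL = 146 Ω
Parallel: admittances add. Y = 1/R + 1/(jωL)
Y = (0.000725 − j0.00683) S
|Y| = 0.00687 S → |Z| = 1/|Y| = 146 Ω, ∠Z = −∠Y = 83.9°

6.87 mS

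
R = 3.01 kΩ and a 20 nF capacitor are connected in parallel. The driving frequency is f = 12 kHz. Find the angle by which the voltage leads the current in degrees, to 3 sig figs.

-77.6°

ω = 2πf = 75400 rad/s
X_C = 1/(ωC) = 663 Ω
Parallel: admittances add. Y = 1/R + jωC
Y = (0.000332 + j0.00151) S
|Y| = 0.00154 S → |Z| = 1/|Y| = 648 Ω, ∠Z = −∠Y = -77.6°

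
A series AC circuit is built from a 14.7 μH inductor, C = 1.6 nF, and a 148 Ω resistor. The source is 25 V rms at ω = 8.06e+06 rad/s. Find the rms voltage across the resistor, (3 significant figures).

X_L = ωL = 118 Ω
X_C = 1/(ωC) = 77.5 Ω
Net reactance X = X_L − X_C = 40.9 Ω
Z = 148 + j40.9 Ω
|Z| = √(148² + 40.9²) = 154 Ω
I = V/|Z| = 163 mA
V_R = I·|Z_R| = 0.163 × 148 = 24.1 V

24.1 V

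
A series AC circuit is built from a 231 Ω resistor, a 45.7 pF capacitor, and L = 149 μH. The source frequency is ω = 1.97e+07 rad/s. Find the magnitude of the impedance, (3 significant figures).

X_L = ωL = 2940 Ω
X_C = 1/(ωC) = 1110 Ω
Net reactance X = X_L − X_C = 1820 Ω
Z = 231 + j1820 Ω
|Z| = √(231² + 1820²) = 1840 Ω

1840 Ω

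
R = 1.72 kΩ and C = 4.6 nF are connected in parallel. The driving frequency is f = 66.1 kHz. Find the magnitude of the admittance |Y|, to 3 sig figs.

2.00 mS

ω = 2πf = 415300 rad/s
X_C = 1/(ωC) = 523 Ω
Parallel: admittances add. Y = 1/R + jωC
Y = (0.000581 + j0.00191) S
|Y| = 0.00200 S → |Z| = 1/|Y| = 501 Ω, ∠Z = −∠Y = -73.1°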